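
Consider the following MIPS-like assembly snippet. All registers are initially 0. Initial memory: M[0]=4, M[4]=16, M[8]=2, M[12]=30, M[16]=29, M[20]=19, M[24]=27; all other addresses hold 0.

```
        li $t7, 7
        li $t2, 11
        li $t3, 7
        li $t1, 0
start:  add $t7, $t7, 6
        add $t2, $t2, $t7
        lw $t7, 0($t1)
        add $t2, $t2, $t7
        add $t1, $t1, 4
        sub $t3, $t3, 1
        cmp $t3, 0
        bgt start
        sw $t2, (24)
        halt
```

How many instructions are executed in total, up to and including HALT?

$t7=7
$t2=11
$t3=7
$t1=0
$t7=7+6=13
$t2=11+13=24
$t7=M[0]=4
$t2=24+4=28
$t1=0+4=4
$t3=7-1=6
cmp $t3, 0  (cmp 6,0)
bgt start: taken
$t7=4+6=10
$t2=28+10=38
$t7=M[4]=16
$t2=38+16=54
$t1=4+4=8
$t3=6-1=5
cmp $t3, 0  (cmp 5,0)
bgt start: taken
$t7=16+6=22
$t2=54+22=76
$t7=M[8]=2
$t2=76+2=78
$t1=8+4=12
$t3=5-1=4
cmp $t3, 0  (cmp 4,0)
bgt start: taken
$t7=2+6=8
$t2=78+8=86
$t7=M[12]=30
$t2=86+30=116
$t1=12+4=16
$t3=4-1=3
cmp $t3, 0  (cmp 3,0)
bgt start: taken
$t7=30+6=36
$t2=116+36=152
$t7=M[16]=29
$t2=152+29=181
$t1=16+4=20
$t3=3-1=2
cmp $t3, 0  (cmp 2,0)
bgt start: taken
$t7=29+6=35
$t2=181+35=216
$t7=M[20]=19
$t2=216+19=235
$t1=20+4=24
$t3=2-1=1
cmp $t3, 0  (cmp 1,0)
bgt start: taken
$t7=19+6=25
$t2=235+25=260
$t7=M[24]=27
$t2=260+27=287
$t1=24+4=28
$t3=1-1=0
cmp $t3, 0  (cmp 0,0)
bgt start: not taken
sw $t2, (24) → M[24]=287
halt.
Total executed instructions: 62.

62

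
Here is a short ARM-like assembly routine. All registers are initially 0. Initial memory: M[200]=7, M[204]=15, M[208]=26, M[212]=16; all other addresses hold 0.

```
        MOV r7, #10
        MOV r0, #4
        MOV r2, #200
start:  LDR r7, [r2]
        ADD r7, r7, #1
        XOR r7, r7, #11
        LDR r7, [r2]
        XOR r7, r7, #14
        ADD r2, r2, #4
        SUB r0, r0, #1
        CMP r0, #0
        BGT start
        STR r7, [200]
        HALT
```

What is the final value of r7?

MOV r7, #10 → r7=10
MOV r0, #4 → r0=4
MOV r2, #200 → r2=200
LDR r7, [r2] → r7=M[200]=7
ADD r7, r7, #1 → r7=7+1=8
XOR r7, r7, #11 → r7=8^11=3
LDR r7, [r2] → r7=M[200]=7
XOR r7, r7, #14 → r7=7^14=9
ADD r2, r2, #4 → r2=200+4=204
SUB r0, r0, #1 → r0=4-1=3
CMP r0, #0  (cmp 3,0)
BGT start: taken
LDR r7, [r2] → r7=M[204]=15
ADD r7, r7, #1 → r7=15+1=16
XOR r7, r7, #11 → r7=16^11=27
LDR r7, [r2] → r7=M[204]=15
XOR r7, r7, #14 → r7=15^14=1
ADD r2, r2, #4 → r2=204+4=208
SUB r0, r0, #1 → r0=3-1=2
CMP r0, #0  (cmp 2,0)
BGT start: taken
LDR r7, [r2] → r7=M[208]=26
ADD r7, r7, #1 → r7=26+1=27
XOR r7, r7, #11 → r7=27^11=16
LDR r7, [r2] → r7=M[208]=26
XOR r7, r7, #14 → r7=26^14=20
ADD r2, r2, #4 → r2=208+4=212
SUB r0, r0, #1 → r0=2-1=1
CMP r0, #0  (cmp 1,0)
BGT start: taken
LDR r7, [r2] → r7=M[212]=16
ADD r7, r7, #1 → r7=16+1=17
XOR r7, r7, #11 → r7=17^11=26
LDR r7, [r2] → r7=M[212]=16
XOR r7, r7, #14 → r7=16^14=30
ADD r2, r2, #4 → r2=212+4=216
SUB r0, r0, #1 → r0=1-1=0
CMP r0, #0  (cmp 0,0)
BGT start: not taken
STR r7, [200] → M[200]=30
halt.

30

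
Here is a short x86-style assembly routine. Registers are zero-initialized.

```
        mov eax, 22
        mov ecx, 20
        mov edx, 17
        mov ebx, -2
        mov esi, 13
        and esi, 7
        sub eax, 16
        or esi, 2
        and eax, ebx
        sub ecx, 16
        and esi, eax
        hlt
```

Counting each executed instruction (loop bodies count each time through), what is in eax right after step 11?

eax=22
ecx=20
edx=17
ebx=-2
esi=13
esi=13&7=5
eax=22-16=6
esi=5|2=7
eax=6&(-2)=6
ecx=20-16=4
esi=7&6=6
After step 11: eax = 6.

6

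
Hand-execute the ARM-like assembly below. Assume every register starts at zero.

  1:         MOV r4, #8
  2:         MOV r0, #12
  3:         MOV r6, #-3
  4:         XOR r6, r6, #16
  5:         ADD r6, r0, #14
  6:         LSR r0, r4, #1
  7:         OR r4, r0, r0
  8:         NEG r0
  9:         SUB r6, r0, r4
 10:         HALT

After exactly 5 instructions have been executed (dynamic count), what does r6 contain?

26

after MOV r4, #8: r4=8
after MOV r0, #12: r0=12
after MOV r6, #-3: r6=-3
after XOR r6, r6, #16: r6=(-3)^16=-19
after ADD r6, r0, #14: r6=12+14=26
After step 5: r6 = 26.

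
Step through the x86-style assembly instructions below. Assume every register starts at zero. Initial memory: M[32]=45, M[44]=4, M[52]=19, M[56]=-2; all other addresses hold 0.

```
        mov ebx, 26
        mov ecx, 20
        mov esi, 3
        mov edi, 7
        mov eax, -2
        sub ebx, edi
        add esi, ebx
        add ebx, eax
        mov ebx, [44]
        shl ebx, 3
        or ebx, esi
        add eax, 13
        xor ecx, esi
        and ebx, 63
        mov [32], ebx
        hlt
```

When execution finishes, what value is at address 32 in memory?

54

ebx=26
ecx=20
esi=3
edi=7
eax=-2
ebx=26-7=19
esi=3+19=22
ebx=19+(-2)=17
ebx=M[44]=4
ebx=4<<3=32
ebx=32|22=54
eax=(-2)+13=11
ecx=20^22=2
ebx=54&63=54
mov [32], ebx → M[32]=54
halt.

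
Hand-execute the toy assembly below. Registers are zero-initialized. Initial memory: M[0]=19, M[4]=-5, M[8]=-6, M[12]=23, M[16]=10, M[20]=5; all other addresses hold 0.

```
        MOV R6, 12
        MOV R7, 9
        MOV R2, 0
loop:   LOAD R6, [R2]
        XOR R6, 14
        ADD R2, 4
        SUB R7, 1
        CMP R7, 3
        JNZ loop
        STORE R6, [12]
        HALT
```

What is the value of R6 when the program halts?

R6=12
R7=9
R2=0
R6=M[0]=19
R6=19^14=29
R2=0+4=4
R7=9-1=8
CMP R7, 3  (cmp 8,3)
JNZ loop: taken
R6=M[4]=-5
R6=(-5)^14=-11
R2=4+4=8
R7=8-1=7
CMP R7, 3  (cmp 7,3)
JNZ loop: taken
R6=M[8]=-6
R6=(-6)^14=-12
R2=8+4=12
R7=7-1=6
CMP R7, 3  (cmp 6,3)
JNZ loop: taken
R6=M[12]=23
R6=23^14=25
R2=12+4=16
R7=6-1=5
CMP R7, 3  (cmp 5,3)
JNZ loop: taken
R6=M[16]=10
R6=10^14=4
R2=16+4=20
R7=5-1=4
CMP R7, 3  (cmp 4,3)
JNZ loop: taken
R6=M[20]=5
R6=5^14=11
R2=20+4=24
R7=4-1=3
CMP R7, 3  (cmp 3,3)
JNZ loop: not taken
STORE R6, [12] → M[12]=11
halt.

11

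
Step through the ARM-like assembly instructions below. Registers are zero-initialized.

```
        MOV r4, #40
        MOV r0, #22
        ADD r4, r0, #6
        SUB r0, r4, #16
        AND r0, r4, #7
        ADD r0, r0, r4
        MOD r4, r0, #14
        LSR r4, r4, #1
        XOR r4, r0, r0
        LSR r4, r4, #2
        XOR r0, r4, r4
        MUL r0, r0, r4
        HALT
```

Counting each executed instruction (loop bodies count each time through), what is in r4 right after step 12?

0

after MOV r4, #40: r4=40
after MOV r0, #22: r0=22
after ADD r4, r0, #6: r4=22+6=28
after SUB r0, r4, #16: r0=28-16=12
after AND r0, r4, #7: r0=28&7=4
after ADD r0, r0, r4: r0=4+28=32
after MOD r4, r0, #14: r4=32%14=4
after LSR r4, r4, #1: r4=4>>1=2
after XOR r4, r0, r0: r4=32^32=0
after LSR r4, r4, #2: r4=0>>2=0
after XOR r0, r4, r4: r0=0^0=0
after MUL r0, r0, r4: r0=0*0=0
After step 12: r4 = 0.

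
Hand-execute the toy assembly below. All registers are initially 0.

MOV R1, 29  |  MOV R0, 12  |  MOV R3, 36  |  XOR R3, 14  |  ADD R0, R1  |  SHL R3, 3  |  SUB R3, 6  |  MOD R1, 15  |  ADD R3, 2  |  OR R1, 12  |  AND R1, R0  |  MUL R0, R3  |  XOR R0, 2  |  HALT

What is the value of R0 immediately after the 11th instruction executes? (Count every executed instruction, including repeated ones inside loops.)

after MOV R1, 29: R1=29
after MOV R0, 12: R0=12
after MOV R3, 36: R3=36
after XOR R3, 14: R3=36^14=42
after ADD R0, R1: R0=12+29=41
after SHL R3, 3: R3=42<<3=336
after SUB R3, 6: R3=336-6=330
after MOD R1, 15: R1=29%15=14
after ADD R3, 2: R3=330+2=332
after OR R1, 12: R1=14|12=14
after AND R1, R0: R1=14&41=8
After step 11: R0 = 41.

41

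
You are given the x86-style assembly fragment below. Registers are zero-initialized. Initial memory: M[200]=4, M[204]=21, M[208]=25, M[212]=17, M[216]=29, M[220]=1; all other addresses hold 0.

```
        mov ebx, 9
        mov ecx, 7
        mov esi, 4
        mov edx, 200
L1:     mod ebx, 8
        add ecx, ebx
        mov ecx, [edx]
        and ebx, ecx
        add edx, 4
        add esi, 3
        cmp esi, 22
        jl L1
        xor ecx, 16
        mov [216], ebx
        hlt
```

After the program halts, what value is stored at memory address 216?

after mov ebx, 9: ebx=9
after mov ecx, 7: ecx=7
after mov esi, 4: esi=4
after mov edx, 200: edx=200
after mod ebx, 8: ebx=9%8=1
after add ecx, ebx: ecx=7+1=8
after mov ecx, [edx]: ecx=M[200]=4
after and ebx, ecx: ebx=1&4=0
after add edx, 4: edx=200+4=204
after add esi, 3: esi=4+3=7
cmp esi, 22  (cmp 7,22)
jl L1: taken
after mod ebx, 8: ebx=0%8=0
after add ecx, ebx: ecx=4+0=4
after mov ecx, [edx]: ecx=M[204]=21
after and ebx, ecx: ebx=0&21=0
after add edx, 4: edx=204+4=208
after add esi, 3: esi=7+3=10
cmp esi, 22  (cmp 10,22)
jl L1: taken
after mod ebx, 8: ebx=0%8=0
after add ecx, ebx: ecx=21+0=21
after mov ecx, [edx]: ecx=M[208]=25
after and ebx, ecx: ebx=0&25=0
after add edx, 4: edx=208+4=212
after add esi, 3: esi=10+3=13
cmp esi, 22  (cmp 13,22)
jl L1: taken
after mod ebx, 8: ebx=0%8=0
after add ecx, ebx: ecx=25+0=25
after mov ecx, [edx]: ecx=M[212]=17
after and ebx, ecx: ebx=0&17=0
after add edx, 4: edx=212+4=216
after add esi, 3: esi=13+3=16
cmp esi, 22  (cmp 16,22)
jl L1: taken
after mod ebx, 8: ebx=0%8=0
after add ecx, ebx: ecx=17+0=17
after mov ecx, [edx]: ecx=M[216]=29
after and ebx, ecx: ebx=0&29=0
after add edx, 4: edx=216+4=220
after add esi, 3: esi=16+3=19
cmp esi, 22  (cmp 19,22)
jl L1: taken
after mod ebx, 8: ebx=0%8=0
after add ecx, ebx: ecx=29+0=29
after mov ecx, [edx]: ecx=M[220]=1
after and ebx, ecx: ebx=0&1=0
after add edx, 4: edx=220+4=224
after add esi, 3: esi=19+3=22
cmp esi, 22  (cmp 22,22)
jl L1: not taken
after xor ecx, 16: ecx=1^16=17
mov [216], ebx → M[216]=0
halt.

0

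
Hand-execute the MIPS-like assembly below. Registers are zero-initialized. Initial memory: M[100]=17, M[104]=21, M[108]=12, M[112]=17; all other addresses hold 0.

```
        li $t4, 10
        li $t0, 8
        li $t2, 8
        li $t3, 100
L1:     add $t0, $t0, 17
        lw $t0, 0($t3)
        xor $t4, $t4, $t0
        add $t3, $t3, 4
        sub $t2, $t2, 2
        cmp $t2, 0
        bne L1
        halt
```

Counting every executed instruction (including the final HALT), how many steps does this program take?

$t4=10
$t0=8
$t2=8
$t3=100
$t0=8+17=25
$t0=M[100]=17
$t4=10^17=27
$t3=100+4=104
$t2=8-2=6
cmp $t2, 0  (cmp 6,0)
bne L1: taken
$t0=17+17=34
$t0=M[104]=21
$t4=27^21=14
$t3=104+4=108
$t2=6-2=4
cmp $t2, 0  (cmp 4,0)
bne L1: taken
$t0=21+17=38
$t0=M[108]=12
$t4=14^12=2
$t3=108+4=112
$t2=4-2=2
cmp $t2, 0  (cmp 2,0)
bne L1: taken
$t0=12+17=29
$t0=M[112]=17
$t4=2^17=19
$t3=112+4=116
$t2=2-2=0
cmp $t2, 0  (cmp 0,0)
bne L1: not taken
halt.
Total executed instructions: 33.

33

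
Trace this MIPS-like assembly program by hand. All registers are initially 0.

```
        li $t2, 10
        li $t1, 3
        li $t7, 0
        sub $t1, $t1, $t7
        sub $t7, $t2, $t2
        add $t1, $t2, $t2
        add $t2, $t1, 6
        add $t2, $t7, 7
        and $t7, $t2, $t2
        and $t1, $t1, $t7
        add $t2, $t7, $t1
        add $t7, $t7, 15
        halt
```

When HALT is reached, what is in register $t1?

$t2=10
$t1=3
$t7=0
$t1=3-0=3
$t7=10-10=0
$t1=10+10=20
$t2=20+6=26
$t2=0+7=7
$t7=7&7=7
$t1=20&7=4
$t2=7+4=11
$t7=7+15=22
halt.

4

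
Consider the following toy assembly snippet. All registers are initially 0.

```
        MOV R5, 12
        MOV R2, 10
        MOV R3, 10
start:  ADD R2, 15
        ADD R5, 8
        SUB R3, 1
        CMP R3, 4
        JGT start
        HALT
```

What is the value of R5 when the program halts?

60

R5=12
R2=10
R3=10
R2=10+15=25
R5=12+8=20
R3=10-1=9
CMP R3, 4  (cmp 9,4)
JGT start: taken
R2=25+15=40
R5=20+8=28
R3=9-1=8
CMP R3, 4  (cmp 8,4)
JGT start: taken
R2=40+15=55
R5=28+8=36
R3=8-1=7
CMP R3, 4  (cmp 7,4)
JGT start: taken
R2=55+15=70
R5=36+8=44
R3=7-1=6
CMP R3, 4  (cmp 6,4)
JGT start: taken
R2=70+15=85
R5=44+8=52
R3=6-1=5
CMP R3, 4  (cmp 5,4)
JGT start: taken
R2=85+15=100
R5=52+8=60
R3=5-1=4
CMP R3, 4  (cmp 4,4)
JGT start: not taken
halt.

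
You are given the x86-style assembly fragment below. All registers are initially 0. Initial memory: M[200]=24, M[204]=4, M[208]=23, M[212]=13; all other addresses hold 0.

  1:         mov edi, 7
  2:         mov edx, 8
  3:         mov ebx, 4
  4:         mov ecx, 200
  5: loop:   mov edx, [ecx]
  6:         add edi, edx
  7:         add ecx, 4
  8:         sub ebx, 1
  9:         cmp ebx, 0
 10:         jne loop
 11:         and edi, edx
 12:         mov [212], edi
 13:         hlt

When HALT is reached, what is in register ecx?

216

after mov edi, 7: edi=7
after mov edx, 8: edx=8
after mov ebx, 4: ebx=4
after mov ecx, 200: ecx=200
after mov edx, [ecx]: edx=M[200]=24
after add edi, edx: edi=7+24=31
after add ecx, 4: ecx=200+4=204
after sub ebx, 1: ebx=4-1=3
cmp ebx, 0  (cmp 3,0)
jne loop: taken
after mov edx, [ecx]: edx=M[204]=4
after add edi, edx: edi=31+4=35
after add ecx, 4: ecx=204+4=208
after sub ebx, 1: ebx=3-1=2
cmp ebx, 0  (cmp 2,0)
jne loop: taken
after mov edx, [ecx]: edx=M[208]=23
after add edi, edx: edi=35+23=58
after add ecx, 4: ecx=208+4=212
after sub ebx, 1: ebx=2-1=1
cmp ebx, 0  (cmp 1,0)
jne loop: taken
after mov edx, [ecx]: edx=M[212]=13
after add edi, edx: edi=58+13=71
after add ecx, 4: ecx=212+4=216
after sub ebx, 1: ebx=1-1=0
cmp ebx, 0  (cmp 0,0)
jne loop: not taken
after and edi, edx: edi=71&13=5
mov [212], edi → M[212]=5
halt.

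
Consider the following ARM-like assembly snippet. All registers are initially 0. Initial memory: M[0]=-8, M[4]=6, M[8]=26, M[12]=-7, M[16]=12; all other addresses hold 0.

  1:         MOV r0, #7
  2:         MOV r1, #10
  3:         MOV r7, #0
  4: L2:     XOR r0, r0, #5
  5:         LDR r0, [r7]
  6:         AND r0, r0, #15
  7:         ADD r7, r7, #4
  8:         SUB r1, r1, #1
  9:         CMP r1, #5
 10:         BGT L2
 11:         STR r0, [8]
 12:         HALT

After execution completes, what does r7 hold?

20

after MOV r0, #7: r0=7
after MOV r1, #10: r1=10
after MOV r7, #0: r7=0
after XOR r0, r0, #5: r0=7^5=2
after LDR r0, [r7]: r0=M[0]=-8
after AND r0, r0, #15: r0=(-8)&15=8
after ADD r7, r7, #4: r7=0+4=4
after SUB r1, r1, #1: r1=10-1=9
CMP r1, #5  (cmp 9,5)
BGT L2: taken
after XOR r0, r0, #5: r0=8^5=13
after LDR r0, [r7]: r0=M[4]=6
after AND r0, r0, #15: r0=6&15=6
after ADD r7, r7, #4: r7=4+4=8
after SUB r1, r1, #1: r1=9-1=8
CMP r1, #5  (cmp 8,5)
BGT L2: taken
after XOR r0, r0, #5: r0=6^5=3
after LDR r0, [r7]: r0=M[8]=26
after AND r0, r0, #15: r0=26&15=10
after ADD r7, r7, #4: r7=8+4=12
after SUB r1, r1, #1: r1=8-1=7
CMP r1, #5  (cmp 7,5)
BGT L2: taken
after XOR r0, r0, #5: r0=10^5=15
after LDR r0, [r7]: r0=M[12]=-7
after AND r0, r0, #15: r0=(-7)&15=9
after ADD r7, r7, #4: r7=12+4=16
after SUB r1, r1, #1: r1=7-1=6
CMP r1, #5  (cmp 6,5)
BGT L2: taken
after XOR r0, r0, #5: r0=9^5=12
after LDR r0, [r7]: r0=M[16]=12
after AND r0, r0, #15: r0=12&15=12
after ADD r7, r7, #4: r7=16+4=20
after SUB r1, r1, #1: r1=6-1=5
CMP r1, #5  (cmp 5,5)
BGT L2: not taken
STR r0, [8] → M[8]=12
halt.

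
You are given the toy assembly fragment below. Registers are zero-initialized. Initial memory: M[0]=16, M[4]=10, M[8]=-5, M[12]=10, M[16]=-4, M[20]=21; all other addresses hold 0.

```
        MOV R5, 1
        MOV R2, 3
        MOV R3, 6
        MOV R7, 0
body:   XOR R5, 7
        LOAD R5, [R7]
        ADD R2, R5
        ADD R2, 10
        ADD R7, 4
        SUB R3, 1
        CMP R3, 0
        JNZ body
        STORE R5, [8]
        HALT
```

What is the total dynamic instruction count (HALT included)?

54

after MOV R5, 1: R5=1
after MOV R2, 3: R2=3
after MOV R3, 6: R3=6
after MOV R7, 0: R7=0
after XOR R5, 7: R5=1^7=6
after LOAD R5, [R7]: R5=M[0]=16
after ADD R2, R5: R2=3+16=19
after ADD R2, 10: R2=19+10=29
after ADD R7, 4: R7=0+4=4
after SUB R3, 1: R3=6-1=5
CMP R3, 0  (cmp 5,0)
JNZ body: taken
after XOR R5, 7: R5=16^7=23
after LOAD R5, [R7]: R5=M[4]=10
after ADD R2, R5: R2=29+10=39
after ADD R2, 10: R2=39+10=49
after ADD R7, 4: R7=4+4=8
after SUB R3, 1: R3=5-1=4
CMP R3, 0  (cmp 4,0)
JNZ body: taken
after XOR R5, 7: R5=10^7=13
after LOAD R5, [R7]: R5=M[8]=-5
after ADD R2, R5: R2=49+(-5)=44
after ADD R2, 10: R2=44+10=54
after ADD R7, 4: R7=8+4=12
after SUB R3, 1: R3=4-1=3
CMP R3, 0  (cmp 3,0)
JNZ body: taken
after XOR R5, 7: R5=(-5)^7=-4
after LOAD R5, [R7]: R5=M[12]=10
after ADD R2, R5: R2=54+10=64
after ADD R2, 10: R2=64+10=74
after ADD R7, 4: R7=12+4=16
after SUB R3, 1: R3=3-1=2
CMP R3, 0  (cmp 2,0)
JNZ body: taken
after XOR R5, 7: R5=10^7=13
after LOAD R5, [R7]: R5=M[16]=-4
after ADD R2, R5: R2=74+(-4)=70
after ADD R2, 10: R2=70+10=80
after ADD R7, 4: R7=16+4=20
after SUB R3, 1: R3=2-1=1
CMP R3, 0  (cmp 1,0)
JNZ body: taken
after XOR R5, 7: R5=(-4)^7=-5
after LOAD R5, [R7]: R5=M[20]=21
after ADD R2, R5: R2=80+21=101
after ADD R2, 10: R2=101+10=111
after ADD R7, 4: R7=20+4=24
after SUB R3, 1: R3=1-1=0
CMP R3, 0  (cmp 0,0)
JNZ body: not taken
STORE R5, [8] → M[8]=21
halt.
Total executed instructions: 54.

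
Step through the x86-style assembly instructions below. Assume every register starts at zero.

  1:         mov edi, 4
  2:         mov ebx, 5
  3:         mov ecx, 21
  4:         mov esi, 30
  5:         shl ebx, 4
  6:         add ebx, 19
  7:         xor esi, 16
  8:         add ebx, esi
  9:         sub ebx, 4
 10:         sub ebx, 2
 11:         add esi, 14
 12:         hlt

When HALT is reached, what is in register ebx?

107

mov edi, 4 → edi=4
mov ebx, 5 → ebx=5
mov ecx, 21 → ecx=21
mov esi, 30 → esi=30
shl ebx, 4 → ebx=5<<4=80
add ebx, 19 → ebx=80+19=99
xor esi, 16 → esi=30^16=14
add ebx, esi → ebx=99+14=113
sub ebx, 4 → ebx=113-4=109
sub ebx, 2 → ebx=109-2=107
add esi, 14 → esi=14+14=28
halt.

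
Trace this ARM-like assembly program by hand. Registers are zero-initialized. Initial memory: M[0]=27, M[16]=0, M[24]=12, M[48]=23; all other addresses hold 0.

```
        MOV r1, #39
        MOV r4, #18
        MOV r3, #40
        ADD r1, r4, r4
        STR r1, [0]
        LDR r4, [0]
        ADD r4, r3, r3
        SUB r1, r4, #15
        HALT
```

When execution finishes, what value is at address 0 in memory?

36

r1=39
r4=18
r3=40
r1=18+18=36
STR r1, [0] → M[0]=36
r4=M[0]=36
r4=40+40=80
r1=80-15=65
halt.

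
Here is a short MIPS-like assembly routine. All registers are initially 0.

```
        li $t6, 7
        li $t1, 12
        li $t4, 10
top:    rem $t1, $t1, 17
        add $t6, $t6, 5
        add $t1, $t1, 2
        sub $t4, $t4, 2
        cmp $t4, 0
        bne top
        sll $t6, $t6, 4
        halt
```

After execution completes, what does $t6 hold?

$t6=7
$t1=12
$t4=10
$t1=12%17=12
$t6=7+5=12
$t1=12+2=14
$t4=10-2=8
cmp $t4, 0  (cmp 8,0)
bne top: taken
$t1=14%17=14
$t6=12+5=17
$t1=14+2=16
$t4=8-2=6
cmp $t4, 0  (cmp 6,0)
bne top: taken
$t1=16%17=16
$t6=17+5=22
$t1=16+2=18
$t4=6-2=4
cmp $t4, 0  (cmp 4,0)
bne top: taken
$t1=18%17=1
$t6=22+5=27
$t1=1+2=3
$t4=4-2=2
cmp $t4, 0  (cmp 2,0)
bne top: taken
$t1=3%17=3
$t6=27+5=32
$t1=3+2=5
$t4=2-2=0
cmp $t4, 0  (cmp 0,0)
bne top: not taken
$t6=32<<4=512
halt.

512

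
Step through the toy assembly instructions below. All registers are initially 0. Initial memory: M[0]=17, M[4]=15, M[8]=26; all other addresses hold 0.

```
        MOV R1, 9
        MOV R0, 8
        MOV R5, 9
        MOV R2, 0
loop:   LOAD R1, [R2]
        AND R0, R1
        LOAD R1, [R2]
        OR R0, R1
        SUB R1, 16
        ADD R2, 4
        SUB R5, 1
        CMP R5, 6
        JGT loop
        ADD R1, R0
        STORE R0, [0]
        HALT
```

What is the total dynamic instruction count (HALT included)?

R1=9
R0=8
R5=9
R2=0
R1=M[0]=17
R0=8&17=0
R1=M[0]=17
R0=0|17=17
R1=17-16=1
R2=0+4=4
R5=9-1=8
CMP R5, 6  (cmp 8,6)
JGT loop: taken
R1=M[4]=15
R0=17&15=1
R1=M[4]=15
R0=1|15=15
R1=15-16=-1
R2=4+4=8
R5=8-1=7
CMP R5, 6  (cmp 7,6)
JGT loop: taken
R1=M[8]=26
R0=15&26=10
R1=M[8]=26
R0=10|26=26
R1=26-16=10
R2=8+4=12
R5=7-1=6
CMP R5, 6  (cmp 6,6)
JGT loop: not taken
R1=10+26=36
STORE R0, [0] → M[0]=26
halt.
Total executed instructions: 34.

34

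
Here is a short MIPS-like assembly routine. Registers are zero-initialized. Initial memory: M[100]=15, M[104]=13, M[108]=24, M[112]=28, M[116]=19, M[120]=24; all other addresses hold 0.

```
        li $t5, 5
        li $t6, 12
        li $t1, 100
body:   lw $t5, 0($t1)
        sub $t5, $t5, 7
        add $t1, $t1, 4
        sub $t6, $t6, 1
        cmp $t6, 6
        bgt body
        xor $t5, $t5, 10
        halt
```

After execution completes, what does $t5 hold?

27

li $t5, 5 → $t5=5
li $t6, 12 → $t6=12
li $t1, 100 → $t1=100
lw $t5, 0($t1) → $t5=M[100]=15
sub $t5, $t5, 7 → $t5=15-7=8
add $t1, $t1, 4 → $t1=100+4=104
sub $t6, $t6, 1 → $t6=12-1=11
cmp $t6, 6  (cmp 11,6)
bgt body: taken
lw $t5, 0($t1) → $t5=M[104]=13
sub $t5, $t5, 7 → $t5=13-7=6
add $t1, $t1, 4 → $t1=104+4=108
sub $t6, $t6, 1 → $t6=11-1=10
cmp $t6, 6  (cmp 10,6)
bgt body: taken
lw $t5, 0($t1) → $t5=M[108]=24
sub $t5, $t5, 7 → $t5=24-7=17
add $t1, $t1, 4 → $t1=108+4=112
sub $t6, $t6, 1 → $t6=10-1=9
cmp $t6, 6  (cmp 9,6)
bgt body: taken
lw $t5, 0($t1) → $t5=M[112]=28
sub $t5, $t5, 7 → $t5=28-7=21
add $t1, $t1, 4 → $t1=112+4=116
sub $t6, $t6, 1 → $t6=9-1=8
cmp $t6, 6  (cmp 8,6)
bgt body: taken
lw $t5, 0($t1) → $t5=M[116]=19
sub $t5, $t5, 7 → $t5=19-7=12
add $t1, $t1, 4 → $t1=116+4=120
sub $t6, $t6, 1 → $t6=8-1=7
cmp $t6, 6  (cmp 7,6)
bgt body: taken
lw $t5, 0($t1) → $t5=M[120]=24
sub $t5, $t5, 7 → $t5=24-7=17
add $t1, $t1, 4 → $t1=120+4=124
sub $t6, $t6, 1 → $t6=7-1=6
cmp $t6, 6  (cmp 6,6)
bgt body: not taken
xor $t5, $t5, 10 → $t5=17^10=27
halt.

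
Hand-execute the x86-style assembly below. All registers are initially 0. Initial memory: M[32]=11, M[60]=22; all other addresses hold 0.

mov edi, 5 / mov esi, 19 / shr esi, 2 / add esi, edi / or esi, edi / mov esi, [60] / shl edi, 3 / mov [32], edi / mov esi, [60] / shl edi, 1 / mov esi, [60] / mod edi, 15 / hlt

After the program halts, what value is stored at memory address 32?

40

mov edi, 5 → edi=5
mov esi, 19 → esi=19
shr esi, 2 → esi=19>>2=4
add esi, edi → esi=4+5=9
or esi, edi → esi=9|5=13
mov esi, [60] → esi=M[60]=22
shl edi, 3 → edi=5<<3=40
mov [32], edi → M[32]=40
mov esi, [60] → esi=M[60]=22
shl edi, 1 → edi=40<<1=80
mov esi, [60] → esi=M[60]=22
mod edi, 15 → edi=80%15=5
halt.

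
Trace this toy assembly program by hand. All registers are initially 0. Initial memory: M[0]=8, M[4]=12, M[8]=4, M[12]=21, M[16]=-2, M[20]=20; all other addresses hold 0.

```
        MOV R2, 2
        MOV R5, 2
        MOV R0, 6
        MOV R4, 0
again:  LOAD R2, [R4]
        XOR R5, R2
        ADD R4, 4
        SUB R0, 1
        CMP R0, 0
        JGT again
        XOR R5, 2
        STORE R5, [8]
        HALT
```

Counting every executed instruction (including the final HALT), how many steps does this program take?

43

MOV R2, 2 → R2=2
MOV R5, 2 → R5=2
MOV R0, 6 → R0=6
MOV R4, 0 → R4=0
LOAD R2, [R4] → R2=M[0]=8
XOR R5, R2 → R5=2^8=10
ADD R4, 4 → R4=0+4=4
SUB R0, 1 → R0=6-1=5
CMP R0, 0  (cmp 5,0)
JGT again: taken
LOAD R2, [R4] → R2=M[4]=12
XOR R5, R2 → R5=10^12=6
ADD R4, 4 → R4=4+4=8
SUB R0, 1 → R0=5-1=4
CMP R0, 0  (cmp 4,0)
JGT again: taken
LOAD R2, [R4] → R2=M[8]=4
XOR R5, R2 → R5=6^4=2
ADD R4, 4 → R4=8+4=12
SUB R0, 1 → R0=4-1=3
CMP R0, 0  (cmp 3,0)
JGT again: taken
LOAD R2, [R4] → R2=M[12]=21
XOR R5, R2 → R5=2^21=23
ADD R4, 4 → R4=12+4=16
SUB R0, 1 → R0=3-1=2
CMP R0, 0  (cmp 2,0)
JGT again: taken
LOAD R2, [R4] → R2=M[16]=-2
XOR R5, R2 → R5=23^(-2)=-23
ADD R4, 4 → R4=16+4=20
SUB R0, 1 → R0=2-1=1
CMP R0, 0  (cmp 1,0)
JGT again: taken
LOAD R2, [R4] → R2=M[20]=20
XOR R5, R2 → R5=(-23)^20=-3
ADD R4, 4 → R4=20+4=24
SUB R0, 1 → R0=1-1=0
CMP R0, 0  (cmp 0,0)
JGT again: not taken
XOR R5, 2 → R5=(-3)^2=-1
STORE R5, [8] → M[8]=-1
halt.
Total executed instructions: 43.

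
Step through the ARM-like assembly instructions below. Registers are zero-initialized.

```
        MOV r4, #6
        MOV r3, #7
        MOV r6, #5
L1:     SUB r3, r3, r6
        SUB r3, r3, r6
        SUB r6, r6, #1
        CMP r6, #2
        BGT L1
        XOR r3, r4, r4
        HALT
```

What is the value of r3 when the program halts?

0

after MOV r4, #6: r4=6
after MOV r3, #7: r3=7
after MOV r6, #5: r6=5
after SUB r3, r3, r6: r3=7-5=2
after SUB r3, r3, r6: r3=2-5=-3
after SUB r6, r6, #1: r6=5-1=4
CMP r6, #2  (cmp 4,2)
BGT L1: taken
after SUB r3, r3, r6: r3=(-3)-4=-7
after SUB r3, r3, r6: r3=(-7)-4=-11
after SUB r6, r6, #1: r6=4-1=3
CMP r6, #2  (cmp 3,2)
BGT L1: taken
after SUB r3, r3, r6: r3=(-11)-3=-14
after SUB r3, r3, r6: r3=(-14)-3=-17
after SUB r6, r6, #1: r6=3-1=2
CMP r6, #2  (cmp 2,2)
BGT L1: not taken
after XOR r3, r4, r4: r3=6^6=0
halt.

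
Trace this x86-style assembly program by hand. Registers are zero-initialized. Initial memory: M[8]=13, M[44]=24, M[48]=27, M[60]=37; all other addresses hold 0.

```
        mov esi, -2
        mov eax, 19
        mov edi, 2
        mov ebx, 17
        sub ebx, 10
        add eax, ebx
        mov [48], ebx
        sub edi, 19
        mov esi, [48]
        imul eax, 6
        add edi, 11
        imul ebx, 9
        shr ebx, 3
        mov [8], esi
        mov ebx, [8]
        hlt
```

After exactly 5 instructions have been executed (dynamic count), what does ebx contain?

7

esi=-2
eax=19
edi=2
ebx=17
ebx=17-10=7
After step 5: ebx = 7.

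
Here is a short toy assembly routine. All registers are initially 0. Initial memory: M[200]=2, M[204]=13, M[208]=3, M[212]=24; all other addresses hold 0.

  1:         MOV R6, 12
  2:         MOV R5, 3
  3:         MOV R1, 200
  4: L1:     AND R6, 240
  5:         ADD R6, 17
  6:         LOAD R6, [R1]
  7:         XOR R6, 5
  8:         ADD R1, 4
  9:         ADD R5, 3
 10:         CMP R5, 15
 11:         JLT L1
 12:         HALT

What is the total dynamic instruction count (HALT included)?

36

R6=12
R5=3
R1=200
R6=12&240=0
R6=0+17=17
R6=M[200]=2
R6=2^5=7
R1=200+4=204
R5=3+3=6
CMP R5, 15  (cmp 6,15)
JLT L1: taken
R6=7&240=0
R6=0+17=17
R6=M[204]=13
R6=13^5=8
R1=204+4=208
R5=6+3=9
CMP R5, 15  (cmp 9,15)
JLT L1: taken
R6=8&240=0
R6=0+17=17
R6=M[208]=3
R6=3^5=6
R1=208+4=212
R5=9+3=12
CMP R5, 15  (cmp 12,15)
JLT L1: taken
R6=6&240=0
R6=0+17=17
R6=M[212]=24
R6=24^5=29
R1=212+4=216
R5=12+3=15
CMP R5, 15  (cmp 15,15)
JLT L1: not taken
halt.
Total executed instructions: 36.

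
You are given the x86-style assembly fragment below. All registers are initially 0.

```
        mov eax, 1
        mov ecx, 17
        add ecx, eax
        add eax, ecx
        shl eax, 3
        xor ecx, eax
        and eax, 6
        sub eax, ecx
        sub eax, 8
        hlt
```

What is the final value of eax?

-146

mov eax, 1 → eax=1
mov ecx, 17 → ecx=17
add ecx, eax → ecx=17+1=18
add eax, ecx → eax=1+18=19
shl eax, 3 → eax=19<<3=152
xor ecx, eax → ecx=18^152=138
and eax, 6 → eax=152&6=0
sub eax, ecx → eax=0-138=-138
sub eax, 8 → eax=(-138)-8=-146
halt.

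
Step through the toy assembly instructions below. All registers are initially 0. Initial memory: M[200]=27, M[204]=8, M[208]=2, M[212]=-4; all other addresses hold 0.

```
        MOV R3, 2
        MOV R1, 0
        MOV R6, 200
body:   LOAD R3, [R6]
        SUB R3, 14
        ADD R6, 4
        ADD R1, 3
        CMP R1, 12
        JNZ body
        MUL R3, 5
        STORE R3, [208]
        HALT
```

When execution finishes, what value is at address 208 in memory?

-90

R3=2
R1=0
R6=200
R3=M[200]=27
R3=27-14=13
R6=200+4=204
R1=0+3=3
CMP R1, 12  (cmp 3,12)
JNZ body: taken
R3=M[204]=8
R3=8-14=-6
R6=204+4=208
R1=3+3=6
CMP R1, 12  (cmp 6,12)
JNZ body: taken
R3=M[208]=2
R3=2-14=-12
R6=208+4=212
R1=6+3=9
CMP R1, 12  (cmp 9,12)
JNZ body: taken
R3=M[212]=-4
R3=(-4)-14=-18
R6=212+4=216
R1=9+3=12
CMP R1, 12  (cmp 12,12)
JNZ body: not taken
R3=(-18)*5=-90
STORE R3, [208] → M[208]=-90
halt.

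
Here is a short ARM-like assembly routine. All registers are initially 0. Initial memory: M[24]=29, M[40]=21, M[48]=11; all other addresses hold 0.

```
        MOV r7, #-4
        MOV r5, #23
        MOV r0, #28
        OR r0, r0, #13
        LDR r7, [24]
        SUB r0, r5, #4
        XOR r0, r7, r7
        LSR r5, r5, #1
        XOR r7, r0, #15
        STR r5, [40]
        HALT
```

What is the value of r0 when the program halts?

0

after MOV r7, #-4: r7=-4
after MOV r5, #23: r5=23
after MOV r0, #28: r0=28
after OR r0, r0, #13: r0=28|13=29
after LDR r7, [24]: r7=M[24]=29
after SUB r0, r5, #4: r0=23-4=19
after XOR r0, r7, r7: r0=29^29=0
after LSR r5, r5, #1: r5=23>>1=11
after XOR r7, r0, #15: r7=0^15=15
STR r5, [40] → M[40]=11
halt.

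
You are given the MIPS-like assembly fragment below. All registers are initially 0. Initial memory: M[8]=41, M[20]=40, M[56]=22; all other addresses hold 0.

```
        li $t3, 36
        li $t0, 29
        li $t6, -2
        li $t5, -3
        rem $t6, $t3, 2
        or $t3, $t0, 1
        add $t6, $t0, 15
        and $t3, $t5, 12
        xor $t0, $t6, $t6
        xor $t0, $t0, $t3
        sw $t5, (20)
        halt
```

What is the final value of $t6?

li $t3, 36 → $t3=36
li $t0, 29 → $t0=29
li $t6, -2 → $t6=-2
li $t5, -3 → $t5=-3
rem $t6, $t3, 2 → $t6=36%2=0
or $t3, $t0, 1 → $t3=29|1=29
add $t6, $t0, 15 → $t6=29+15=44
and $t3, $t5, 12 → $t3=(-3)&12=12
xor $t0, $t6, $t6 → $t0=44^44=0
xor $t0, $t0, $t3 → $t0=0^12=12
sw $t5, (20) → M[20]=-3
halt.

44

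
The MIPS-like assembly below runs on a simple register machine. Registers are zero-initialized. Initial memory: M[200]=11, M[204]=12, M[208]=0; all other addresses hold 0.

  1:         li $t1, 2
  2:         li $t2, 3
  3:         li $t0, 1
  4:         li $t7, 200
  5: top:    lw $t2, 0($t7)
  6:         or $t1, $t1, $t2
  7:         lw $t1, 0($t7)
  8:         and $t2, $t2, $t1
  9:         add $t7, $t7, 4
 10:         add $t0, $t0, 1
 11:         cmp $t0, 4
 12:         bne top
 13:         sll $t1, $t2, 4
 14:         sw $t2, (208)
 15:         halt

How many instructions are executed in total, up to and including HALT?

31

$t1=2
$t2=3
$t0=1
$t7=200
$t2=M[200]=11
$t1=2|11=11
$t1=M[200]=11
$t2=11&11=11
$t7=200+4=204
$t0=1+1=2
cmp $t0, 4  (cmp 2,4)
bne top: taken
$t2=M[204]=12
$t1=11|12=15
$t1=M[204]=12
$t2=12&12=12
$t7=204+4=208
$t0=2+1=3
cmp $t0, 4  (cmp 3,4)
bne top: taken
$t2=M[208]=0
$t1=12|0=12
$t1=M[208]=0
$t2=0&0=0
$t7=208+4=212
$t0=3+1=4
cmp $t0, 4  (cmp 4,4)
bne top: not taken
$t1=0<<4=0
sw $t2, (208) → M[208]=0
halt.
Total executed instructions: 31.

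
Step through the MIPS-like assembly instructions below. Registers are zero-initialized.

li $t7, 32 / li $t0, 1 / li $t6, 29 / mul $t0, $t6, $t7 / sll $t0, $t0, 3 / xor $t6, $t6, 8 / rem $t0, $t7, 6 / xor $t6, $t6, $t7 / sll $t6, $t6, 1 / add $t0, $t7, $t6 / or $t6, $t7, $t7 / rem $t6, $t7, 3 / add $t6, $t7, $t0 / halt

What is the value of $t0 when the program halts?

138

li $t7, 32 → $t7=32
li $t0, 1 → $t0=1
li $t6, 29 → $t6=29
mul $t0, $t6, $t7 → $t0=29*32=928
sll $t0, $t0, 3 → $t0=928<<3=7424
xor $t6, $t6, 8 → $t6=29^8=21
rem $t0, $t7, 6 → $t0=32%6=2
xor $t6, $t6, $t7 → $t6=21^32=53
sll $t6, $t6, 1 → $t6=53<<1=106
add $t0, $t7, $t6 → $t0=32+106=138
or $t6, $t7, $t7 → $t6=32|32=32
rem $t6, $t7, 3 → $t6=32%3=2
add $t6, $t7, $t0 → $t6=32+138=170
halt.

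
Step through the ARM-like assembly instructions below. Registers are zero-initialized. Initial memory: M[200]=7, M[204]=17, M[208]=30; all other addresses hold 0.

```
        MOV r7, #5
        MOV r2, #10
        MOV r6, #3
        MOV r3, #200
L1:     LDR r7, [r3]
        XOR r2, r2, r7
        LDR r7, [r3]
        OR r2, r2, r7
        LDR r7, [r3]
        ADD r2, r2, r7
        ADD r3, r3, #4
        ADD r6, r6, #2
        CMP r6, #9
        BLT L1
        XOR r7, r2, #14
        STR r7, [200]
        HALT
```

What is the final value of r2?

92

r7=5
r2=10
r6=3
r3=200
r7=M[200]=7
r2=10^7=13
r7=M[200]=7
r2=13|7=15
r7=M[200]=7
r2=15+7=22
r3=200+4=204
r6=3+2=5
CMP r6, #9  (cmp 5,9)
BLT L1: taken
r7=M[204]=17
r2=22^17=7
r7=M[204]=17
r2=7|17=23
r7=M[204]=17
r2=23+17=40
r3=204+4=208
r6=5+2=7
CMP r6, #9  (cmp 7,9)
BLT L1: taken
r7=M[208]=30
r2=40^30=54
r7=M[208]=30
r2=54|30=62
r7=M[208]=30
r2=62+30=92
r3=208+4=212
r6=7+2=9
CMP r6, #9  (cmp 9,9)
BLT L1: not taken
r7=92^14=82
STR r7, [200] → M[200]=82
halt.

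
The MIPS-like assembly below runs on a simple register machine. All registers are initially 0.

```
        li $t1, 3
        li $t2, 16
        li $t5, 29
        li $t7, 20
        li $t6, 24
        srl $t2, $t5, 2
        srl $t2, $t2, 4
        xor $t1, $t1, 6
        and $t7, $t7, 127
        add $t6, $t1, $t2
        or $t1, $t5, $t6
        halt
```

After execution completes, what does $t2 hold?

$t1=3
$t2=16
$t5=29
$t7=20
$t6=24
$t2=29>>2=7
$t2=7>>4=0
$t1=3^6=5
$t7=20&127=20
$t6=5+0=5
$t1=29|5=29
halt.

0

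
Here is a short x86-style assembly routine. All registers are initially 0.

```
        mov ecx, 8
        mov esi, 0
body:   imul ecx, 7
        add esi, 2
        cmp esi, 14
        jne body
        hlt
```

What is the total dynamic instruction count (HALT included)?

31

after mov ecx, 8: ecx=8
after mov esi, 0: esi=0
after imul ecx, 7: ecx=8*7=56
after add esi, 2: esi=0+2=2
cmp esi, 14  (cmp 2,14)
jne body: taken
after imul ecx, 7: ecx=56*7=392
after add esi, 2: esi=2+2=4
cmp esi, 14  (cmp 4,14)
jne body: taken
after imul ecx, 7: ecx=392*7=2744
after add esi, 2: esi=4+2=6
cmp esi, 14  (cmp 6,14)
jne body: taken
after imul ecx, 7: ecx=2744*7=19208
after add esi, 2: esi=6+2=8
cmp esi, 14  (cmp 8,14)
jne body: taken
after imul ecx, 7: ecx=19208*7=134456
after add esi, 2: esi=8+2=10
cmp esi, 14  (cmp 10,14)
jne body: taken
after imul ecx, 7: ecx=134456*7=941192
after add esi, 2: esi=10+2=12
cmp esi, 14  (cmp 12,14)
jne body: taken
after imul ecx, 7: ecx=941192*7=6588344
after add esi, 2: esi=12+2=14
cmp esi, 14  (cmp 14,14)
jne body: not taken
halt.
Total executed instructions: 31.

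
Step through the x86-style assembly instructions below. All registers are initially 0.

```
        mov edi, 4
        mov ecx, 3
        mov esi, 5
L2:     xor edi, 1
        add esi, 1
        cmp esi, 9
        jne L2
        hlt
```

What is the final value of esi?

9

edi=4
ecx=3
esi=5
edi=4^1=5
esi=5+1=6
cmp esi, 9  (cmp 6,9)
jne L2: taken
edi=5^1=4
esi=6+1=7
cmp esi, 9  (cmp 7,9)
jne L2: taken
edi=4^1=5
esi=7+1=8
cmp esi, 9  (cmp 8,9)
jne L2: taken
edi=5^1=4
esi=8+1=9
cmp esi, 9  (cmp 9,9)
jne L2: not taken
halt.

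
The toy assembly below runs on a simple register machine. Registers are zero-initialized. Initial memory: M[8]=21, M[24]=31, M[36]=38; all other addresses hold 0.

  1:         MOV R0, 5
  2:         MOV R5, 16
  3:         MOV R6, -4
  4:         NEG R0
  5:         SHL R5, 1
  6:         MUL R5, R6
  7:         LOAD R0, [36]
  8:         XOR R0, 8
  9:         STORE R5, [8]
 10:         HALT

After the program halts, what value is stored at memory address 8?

after MOV R0, 5: R0=5
after MOV R5, 16: R5=16
after MOV R6, -4: R6=-4
after NEG R0: R0=-(5)=-5
after SHL R5, 1: R5=16<<1=32
after MUL R5, R6: R5=32*(-4)=-128
after LOAD R0, [36]: R0=M[36]=38
after XOR R0, 8: R0=38^8=46
STORE R5, [8] → M[8]=-128
halt.

-128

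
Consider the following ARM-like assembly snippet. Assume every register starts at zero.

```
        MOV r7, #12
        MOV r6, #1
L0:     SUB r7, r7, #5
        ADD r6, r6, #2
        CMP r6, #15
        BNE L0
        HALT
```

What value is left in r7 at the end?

-23

after MOV r7, #12: r7=12
after MOV r6, #1: r6=1
after SUB r7, r7, #5: r7=12-5=7
after ADD r6, r6, #2: r6=1+2=3
CMP r6, #15  (cmp 3,15)
BNE L0: taken
after SUB r7, r7, #5: r7=7-5=2
after ADD r6, r6, #2: r6=3+2=5
CMP r6, #15  (cmp 5,15)
BNE L0: taken
after SUB r7, r7, #5: r7=2-5=-3
after ADD r6, r6, #2: r6=5+2=7
CMP r6, #15  (cmp 7,15)
BNE L0: taken
after SUB r7, r7, #5: r7=(-3)-5=-8
after ADD r6, r6, #2: r6=7+2=9
CMP r6, #15  (cmp 9,15)
BNE L0: taken
after SUB r7, r7, #5: r7=(-8)-5=-13
after ADD r6, r6, #2: r6=9+2=11
CMP r6, #15  (cmp 11,15)
BNE L0: taken
after SUB r7, r7, #5: r7=(-13)-5=-18
after ADD r6, r6, #2: r6=11+2=13
CMP r6, #15  (cmp 13,15)
BNE L0: taken
after SUB r7, r7, #5: r7=(-18)-5=-23
after ADD r6, r6, #2: r6=13+2=15
CMP r6, #15  (cmp 15,15)
BNE L0: not taken
halt.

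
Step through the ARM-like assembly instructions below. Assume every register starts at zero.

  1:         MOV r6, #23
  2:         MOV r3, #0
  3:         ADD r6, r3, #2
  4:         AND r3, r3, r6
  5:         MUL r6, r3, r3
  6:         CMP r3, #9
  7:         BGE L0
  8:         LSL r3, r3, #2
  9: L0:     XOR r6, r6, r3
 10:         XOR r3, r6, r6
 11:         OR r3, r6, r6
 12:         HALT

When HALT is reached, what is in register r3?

MOV r6, #23 → r6=23
MOV r3, #0 → r3=0
ADD r6, r3, #2 → r6=0+2=2
AND r3, r3, r6 → r3=0&2=0
MUL r6, r3, r3 → r6=0*0=0
CMP r3, #9  (cmp 0,9)
BGE L0: not taken
LSL r3, r3, #2 → r3=0<<2=0
XOR r6, r6, r3 → r6=0^0=0
XOR r3, r6, r6 → r3=0^0=0
OR r3, r6, r6 → r3=0|0=0
halt.

0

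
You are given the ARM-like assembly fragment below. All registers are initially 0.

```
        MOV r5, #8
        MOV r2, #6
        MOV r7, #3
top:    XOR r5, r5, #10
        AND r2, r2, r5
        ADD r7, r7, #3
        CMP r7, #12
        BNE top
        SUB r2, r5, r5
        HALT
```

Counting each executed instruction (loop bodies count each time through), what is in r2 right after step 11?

MOV r5, #8 → r5=8
MOV r2, #6 → r2=6
MOV r7, #3 → r7=3
XOR r5, r5, #10 → r5=8^10=2
AND r2, r2, r5 → r2=6&2=2
ADD r7, r7, #3 → r7=3+3=6
CMP r7, #12  (cmp 6,12)
BNE top: taken
XOR r5, r5, #10 → r5=2^10=8
AND r2, r2, r5 → r2=2&8=0
ADD r7, r7, #3 → r7=6+3=9
After step 11: r2 = 0.

0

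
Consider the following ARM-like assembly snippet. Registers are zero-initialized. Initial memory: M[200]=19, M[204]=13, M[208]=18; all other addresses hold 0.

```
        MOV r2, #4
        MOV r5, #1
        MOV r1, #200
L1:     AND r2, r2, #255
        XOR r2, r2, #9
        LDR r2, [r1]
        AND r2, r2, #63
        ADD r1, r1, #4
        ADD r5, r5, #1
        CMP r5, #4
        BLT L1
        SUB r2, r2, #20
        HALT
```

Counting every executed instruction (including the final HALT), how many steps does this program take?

29

MOV r2, #4 → r2=4
MOV r5, #1 → r5=1
MOV r1, #200 → r1=200
AND r2, r2, #255 → r2=4&255=4
XOR r2, r2, #9 → r2=4^9=13
LDR r2, [r1] → r2=M[200]=19
AND r2, r2, #63 → r2=19&63=19
ADD r1, r1, #4 → r1=200+4=204
ADD r5, r5, #1 → r5=1+1=2
CMP r5, #4  (cmp 2,4)
BLT L1: taken
AND r2, r2, #255 → r2=19&255=19
XOR r2, r2, #9 → r2=19^9=26
LDR r2, [r1] → r2=M[204]=13
AND r2, r2, #63 → r2=13&63=13
ADD r1, r1, #4 → r1=204+4=208
ADD r5, r5, #1 → r5=2+1=3
CMP r5, #4  (cmp 3,4)
BLT L1: taken
AND r2, r2, #255 → r2=13&255=13
XOR r2, r2, #9 → r2=13^9=4
LDR r2, [r1] → r2=M[208]=18
AND r2, r2, #63 → r2=18&63=18
ADD r1, r1, #4 → r1=208+4=212
ADD r5, r5, #1 → r5=3+1=4
CMP r5, #4  (cmp 4,4)
BLT L1: not taken
SUB r2, r2, #20 → r2=18-20=-2
halt.
Total executed instructions: 29.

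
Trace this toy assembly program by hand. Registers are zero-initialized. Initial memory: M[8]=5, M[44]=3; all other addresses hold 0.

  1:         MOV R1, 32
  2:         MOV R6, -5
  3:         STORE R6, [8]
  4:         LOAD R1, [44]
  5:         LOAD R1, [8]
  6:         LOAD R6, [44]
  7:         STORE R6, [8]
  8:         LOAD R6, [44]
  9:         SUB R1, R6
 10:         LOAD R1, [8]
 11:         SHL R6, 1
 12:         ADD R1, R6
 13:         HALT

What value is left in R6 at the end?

MOV R1, 32 → R1=32
MOV R6, -5 → R6=-5
STORE R6, [8] → M[8]=-5
LOAD R1, [44] → R1=M[44]=3
LOAD R1, [8] → R1=M[8]=-5
LOAD R6, [44] → R6=M[44]=3
STORE R6, [8] → M[8]=3
LOAD R6, [44] → R6=M[44]=3
SUB R1, R6 → R1=(-5)-3=-8
LOAD R1, [8] → R1=M[8]=3
SHL R6, 1 → R6=3<<1=6
ADD R1, R6 → R1=3+6=9
halt.

6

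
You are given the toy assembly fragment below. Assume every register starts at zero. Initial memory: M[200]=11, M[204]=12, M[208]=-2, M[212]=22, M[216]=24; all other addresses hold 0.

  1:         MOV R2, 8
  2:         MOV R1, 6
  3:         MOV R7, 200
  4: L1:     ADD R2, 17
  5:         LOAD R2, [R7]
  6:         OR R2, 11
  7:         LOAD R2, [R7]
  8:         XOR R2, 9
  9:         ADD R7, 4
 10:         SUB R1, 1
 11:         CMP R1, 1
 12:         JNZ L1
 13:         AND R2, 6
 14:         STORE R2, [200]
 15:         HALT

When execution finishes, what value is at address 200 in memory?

0

after MOV R2, 8: R2=8
after MOV R1, 6: R1=6
after MOV R7, 200: R7=200
after ADD R2, 17: R2=8+17=25
after LOAD R2, [R7]: R2=M[200]=11
after OR R2, 11: R2=11|11=11
after LOAD R2, [R7]: R2=M[200]=11
after XOR R2, 9: R2=11^9=2
after ADD R7, 4: R7=200+4=204
after SUB R1, 1: R1=6-1=5
CMP R1, 1  (cmp 5,1)
JNZ L1: taken
after ADD R2, 17: R2=2+17=19
after LOAD R2, [R7]: R2=M[204]=12
after OR R2, 11: R2=12|11=15
after LOAD R2, [R7]: R2=M[204]=12
after XOR R2, 9: R2=12^9=5
after ADD R7, 4: R7=204+4=208
after SUB R1, 1: R1=5-1=4
CMP R1, 1  (cmp 4,1)
JNZ L1: taken
after ADD R2, 17: R2=5+17=22
after LOAD R2, [R7]: R2=M[208]=-2
after OR R2, 11: R2=(-2)|11=-1
after LOAD R2, [R7]: R2=M[208]=-2
after XOR R2, 9: R2=(-2)^9=-9
after ADD R7, 4: R7=208+4=212
after SUB R1, 1: R1=4-1=3
CMP R1, 1  (cmp 3,1)
JNZ L1: taken
after ADD R2, 17: R2=(-9)+17=8
after LOAD R2, [R7]: R2=M[212]=22
after OR R2, 11: R2=22|11=31
after LOAD R2, [R7]: R2=M[212]=22
after XOR R2, 9: R2=22^9=31
after ADD R7, 4: R7=212+4=216
after SUB R1, 1: R1=3-1=2
CMP R1, 1  (cmp 2,1)
JNZ L1: taken
after ADD R2, 17: R2=31+17=48
after LOAD R2, [R7]: R2=M[216]=24
after OR R2, 11: R2=24|11=27
after LOAD R2, [R7]: R2=M[216]=24
after XOR R2, 9: R2=24^9=17
after ADD R7, 4: R7=216+4=220
after SUB R1, 1: R1=2-1=1
CMP R1, 1  (cmp 1,1)
JNZ L1: not taken
after AND R2, 6: R2=17&6=0
STORE R2, [200] → M[200]=0
halt.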